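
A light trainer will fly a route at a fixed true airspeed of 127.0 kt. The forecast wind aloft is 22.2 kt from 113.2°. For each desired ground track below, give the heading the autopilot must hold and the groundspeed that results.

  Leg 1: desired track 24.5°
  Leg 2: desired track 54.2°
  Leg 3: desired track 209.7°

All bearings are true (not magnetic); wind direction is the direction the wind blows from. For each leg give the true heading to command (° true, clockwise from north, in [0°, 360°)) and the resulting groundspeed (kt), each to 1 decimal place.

Leg 1: desired track 24.5°; wind correction +10.1° → command heading 34.6°, groundspeed 124.5 kt
Leg 2: desired track 54.2°; wind correction +8.6° → command heading 62.8°, groundspeed 114.1 kt
Leg 3: desired track 209.7°; wind correction -10.0° → command heading 199.7°, groundspeed 127.6 kt

Leg 1: heading=34.6°, groundspeed=124.5 kt
Leg 2: heading=62.8°, groundspeed=114.1 kt
Leg 3: heading=199.7°, groundspeed=127.6 kt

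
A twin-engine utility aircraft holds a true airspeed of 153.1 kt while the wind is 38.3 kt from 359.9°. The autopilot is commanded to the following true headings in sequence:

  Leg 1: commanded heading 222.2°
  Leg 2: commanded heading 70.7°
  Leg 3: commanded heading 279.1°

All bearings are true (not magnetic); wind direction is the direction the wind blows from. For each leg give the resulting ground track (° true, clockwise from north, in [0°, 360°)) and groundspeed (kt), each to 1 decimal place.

Leg 1: track=214.1°, groundspeed=183.2 kt
Leg 2: track=85.1°, groundspeed=145.1 kt
Leg 3: track=264.7°, groundspeed=151.8 kt

Leg 1: heading 222.2°; drift -8.1° → track 214.1°, groundspeed 183.2 kt
Leg 2: heading 70.7°; drift +14.4° → track 85.1°, groundspeed 145.1 kt
Leg 3: heading 279.1°; drift -14.4° → track 264.7°, groundspeed 151.8 kt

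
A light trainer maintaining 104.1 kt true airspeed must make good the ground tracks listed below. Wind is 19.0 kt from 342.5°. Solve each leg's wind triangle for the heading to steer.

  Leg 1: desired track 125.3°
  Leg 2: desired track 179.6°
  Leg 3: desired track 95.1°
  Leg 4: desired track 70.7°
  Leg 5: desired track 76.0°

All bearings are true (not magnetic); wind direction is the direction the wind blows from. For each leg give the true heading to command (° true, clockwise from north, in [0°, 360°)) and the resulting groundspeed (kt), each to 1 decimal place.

Leg 1: desired track 125.3°; wind correction -6.3° → command heading 119.0°, groundspeed 118.6 kt
Leg 2: desired track 179.6°; wind correction +3.1° → command heading 182.7°, groundspeed 122.1 kt
Leg 3: desired track 95.1°; wind correction -9.7° → command heading 85.4°, groundspeed 109.9 kt
Leg 4: desired track 70.7°; wind correction -10.5° → command heading 60.2°, groundspeed 101.8 kt
Leg 5: desired track 76.0°; wind correction -10.5° → command heading 65.5°, groundspeed 103.5 kt

Leg 1: heading=119.0°, groundspeed=118.6 kt
Leg 2: heading=182.7°, groundspeed=122.1 kt
Leg 3: heading=85.4°, groundspeed=109.9 kt
Leg 4: heading=60.2°, groundspeed=101.8 kt
Leg 5: heading=65.5°, groundspeed=103.5 kt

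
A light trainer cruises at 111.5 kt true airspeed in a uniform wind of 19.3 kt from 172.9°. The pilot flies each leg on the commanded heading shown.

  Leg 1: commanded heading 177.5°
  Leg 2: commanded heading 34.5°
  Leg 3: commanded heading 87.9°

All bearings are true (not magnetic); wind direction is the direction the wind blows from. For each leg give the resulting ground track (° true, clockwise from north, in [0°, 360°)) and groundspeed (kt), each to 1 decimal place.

Leg 1: track=178.5°, groundspeed=92.3 kt
Leg 2: track=28.7°, groundspeed=126.6 kt
Leg 3: track=78.0°, groundspeed=111.5 kt

Leg 1: heading 177.5°; drift +1.0° → track 178.5°, groundspeed 92.3 kt
Leg 2: heading 34.5°; drift -5.8° → track 28.7°, groundspeed 126.6 kt
Leg 3: heading 87.9°; drift -9.9° → track 78.0°, groundspeed 111.5 kt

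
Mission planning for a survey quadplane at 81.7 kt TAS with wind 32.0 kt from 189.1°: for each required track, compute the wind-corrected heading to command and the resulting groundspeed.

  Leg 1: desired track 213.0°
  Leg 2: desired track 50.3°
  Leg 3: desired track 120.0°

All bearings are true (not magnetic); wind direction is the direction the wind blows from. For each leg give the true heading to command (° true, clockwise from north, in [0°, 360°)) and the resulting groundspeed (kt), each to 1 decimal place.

Leg 1: heading=203.9°, groundspeed=51.4 kt
Leg 2: heading=65.3°, groundspeed=103.0 kt
Leg 3: heading=141.5°, groundspeed=64.6 kt

Leg 1: desired track 213.0°; wind correction -9.1° → command heading 203.9°, groundspeed 51.4 kt
Leg 2: desired track 50.3°; wind correction +15.0° → command heading 65.3°, groundspeed 103.0 kt
Leg 3: desired track 120.0°; wind correction +21.5° → command heading 141.5°, groundspeed 64.6 kt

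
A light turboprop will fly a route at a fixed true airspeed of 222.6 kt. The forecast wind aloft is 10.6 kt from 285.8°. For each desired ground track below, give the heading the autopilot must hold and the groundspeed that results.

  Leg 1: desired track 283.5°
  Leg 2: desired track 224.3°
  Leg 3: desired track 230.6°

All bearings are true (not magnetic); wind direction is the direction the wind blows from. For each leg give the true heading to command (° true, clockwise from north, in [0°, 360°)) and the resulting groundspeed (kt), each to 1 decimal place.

Leg 1: desired track 283.5°; wind correction +0.1° → command heading 283.6°, groundspeed 212.0 kt
Leg 2: desired track 224.3°; wind correction +2.4° → command heading 226.7°, groundspeed 217.3 kt
Leg 3: desired track 230.6°; wind correction +2.2° → command heading 232.8°, groundspeed 216.4 kt

Leg 1: heading=283.6°, groundspeed=212.0 kt
Leg 2: heading=226.7°, groundspeed=217.3 kt
Leg 3: heading=232.8°, groundspeed=216.4 kt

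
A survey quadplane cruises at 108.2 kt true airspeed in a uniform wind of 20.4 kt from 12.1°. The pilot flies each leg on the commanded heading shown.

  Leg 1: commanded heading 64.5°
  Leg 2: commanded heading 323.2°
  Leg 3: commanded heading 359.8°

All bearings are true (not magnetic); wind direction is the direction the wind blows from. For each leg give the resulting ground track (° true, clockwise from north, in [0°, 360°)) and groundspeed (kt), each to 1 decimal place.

Leg 1: track=74.1°, groundspeed=97.1 kt
Leg 2: track=314.0°, groundspeed=96.0 kt
Leg 3: track=357.0°, groundspeed=88.4 kt

Leg 1: heading 64.5°; drift +9.6° → track 74.1°, groundspeed 97.1 kt
Leg 2: heading 323.2°; drift -9.2° → track 314.0°, groundspeed 96.0 kt
Leg 3: heading 359.8°; drift -2.8° → track 357.0°, groundspeed 88.4 kt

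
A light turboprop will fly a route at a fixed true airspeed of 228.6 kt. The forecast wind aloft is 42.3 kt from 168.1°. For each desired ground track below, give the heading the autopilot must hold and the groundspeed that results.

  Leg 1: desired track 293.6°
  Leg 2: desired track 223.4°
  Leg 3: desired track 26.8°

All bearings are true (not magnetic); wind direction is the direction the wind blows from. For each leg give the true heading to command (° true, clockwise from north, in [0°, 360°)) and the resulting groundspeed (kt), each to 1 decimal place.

Leg 1: heading=284.9°, groundspeed=250.6 kt
Leg 2: heading=214.6°, groundspeed=201.9 kt
Leg 3: heading=33.4°, groundspeed=260.1 kt

Leg 1: desired track 293.6°; wind correction -8.7° → command heading 284.9°, groundspeed 250.6 kt
Leg 2: desired track 223.4°; wind correction -8.8° → command heading 214.6°, groundspeed 201.9 kt
Leg 3: desired track 26.8°; wind correction +6.6° → command heading 33.4°, groundspeed 260.1 kt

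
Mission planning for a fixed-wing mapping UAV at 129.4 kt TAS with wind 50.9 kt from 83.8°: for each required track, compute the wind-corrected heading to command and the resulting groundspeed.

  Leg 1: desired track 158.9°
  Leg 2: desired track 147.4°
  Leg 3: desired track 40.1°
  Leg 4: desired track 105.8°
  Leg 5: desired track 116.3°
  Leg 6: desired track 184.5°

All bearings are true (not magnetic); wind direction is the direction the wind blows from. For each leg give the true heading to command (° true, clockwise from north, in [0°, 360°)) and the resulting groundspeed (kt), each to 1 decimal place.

Leg 1: heading=136.6°, groundspeed=106.6 kt
Leg 2: heading=126.8°, groundspeed=98.5 kt
Leg 3: heading=55.9°, groundspeed=87.7 kt
Leg 4: heading=97.3°, groundspeed=80.8 kt
Leg 5: heading=104.1°, groundspeed=83.5 kt
Leg 6: heading=161.8°, groundspeed=128.8 kt

Leg 1: desired track 158.9°; wind correction -22.3° → command heading 136.6°, groundspeed 106.6 kt
Leg 2: desired track 147.4°; wind correction -20.6° → command heading 126.8°, groundspeed 98.5 kt
Leg 3: desired track 40.1°; wind correction +15.8° → command heading 55.9°, groundspeed 87.7 kt
Leg 4: desired track 105.8°; wind correction -8.5° → command heading 97.3°, groundspeed 80.8 kt
Leg 5: desired track 116.3°; wind correction -12.2° → command heading 104.1°, groundspeed 83.5 kt
Leg 6: desired track 184.5°; wind correction -22.7° → command heading 161.8°, groundspeed 128.8 kt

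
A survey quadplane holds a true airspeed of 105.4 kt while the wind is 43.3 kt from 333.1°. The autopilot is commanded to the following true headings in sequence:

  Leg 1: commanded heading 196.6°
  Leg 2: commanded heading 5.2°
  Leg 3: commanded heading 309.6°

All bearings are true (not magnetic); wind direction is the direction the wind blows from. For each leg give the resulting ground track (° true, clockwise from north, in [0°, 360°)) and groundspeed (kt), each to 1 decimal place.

Leg 1: heading 196.6°; drift -12.3° → track 184.3°, groundspeed 140.0 kt
Leg 2: heading 5.2°; drift +18.5° → track 23.7°, groundspeed 72.5 kt
Leg 3: heading 309.6°; drift -14.7° → track 294.9°, groundspeed 67.9 kt

Leg 1: track=184.3°, groundspeed=140.0 kt
Leg 2: track=23.7°, groundspeed=72.5 kt
Leg 3: track=294.9°, groundspeed=67.9 kt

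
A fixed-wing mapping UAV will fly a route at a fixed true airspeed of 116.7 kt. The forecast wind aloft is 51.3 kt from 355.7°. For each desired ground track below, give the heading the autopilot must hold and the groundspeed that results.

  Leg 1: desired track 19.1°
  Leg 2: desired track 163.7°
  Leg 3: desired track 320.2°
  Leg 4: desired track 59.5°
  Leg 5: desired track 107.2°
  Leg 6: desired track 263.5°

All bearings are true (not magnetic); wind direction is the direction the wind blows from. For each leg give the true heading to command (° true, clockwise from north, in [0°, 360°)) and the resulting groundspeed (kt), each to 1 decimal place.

Leg 1: heading=9.0°, groundspeed=67.8 kt
Leg 2: heading=158.5°, groundspeed=166.4 kt
Leg 3: heading=335.0°, groundspeed=71.1 kt
Leg 4: heading=36.3°, groundspeed=84.6 kt
Leg 5: heading=83.1°, groundspeed=125.3 kt
Leg 6: heading=289.6°, groundspeed=106.8 kt

Leg 1: desired track 19.1°; wind correction -10.1° → command heading 9.0°, groundspeed 67.8 kt
Leg 2: desired track 163.7°; wind correction -5.2° → command heading 158.5°, groundspeed 166.4 kt
Leg 3: desired track 320.2°; wind correction +14.8° → command heading 335.0°, groundspeed 71.1 kt
Leg 4: desired track 59.5°; wind correction -23.2° → command heading 36.3°, groundspeed 84.6 kt
Leg 5: desired track 107.2°; wind correction -24.1° → command heading 83.1°, groundspeed 125.3 kt
Leg 6: desired track 263.5°; wind correction +26.1° → command heading 289.6°, groundspeed 106.8 kt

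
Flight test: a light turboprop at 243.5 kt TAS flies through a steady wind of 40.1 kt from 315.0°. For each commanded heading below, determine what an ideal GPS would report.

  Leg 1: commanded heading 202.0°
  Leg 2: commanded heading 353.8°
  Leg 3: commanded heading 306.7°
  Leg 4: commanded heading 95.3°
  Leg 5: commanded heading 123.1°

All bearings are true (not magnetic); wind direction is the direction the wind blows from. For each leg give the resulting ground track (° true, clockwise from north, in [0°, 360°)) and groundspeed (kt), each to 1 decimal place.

Leg 1: track=193.9°, groundspeed=261.8 kt
Leg 2: track=0.6°, groundspeed=213.7 kt
Leg 3: track=305.1°, groundspeed=203.9 kt
Leg 4: track=100.6°, groundspeed=275.5 kt
Leg 5: track=124.8°, groundspeed=282.9 kt

Leg 1: heading 202.0°; drift -8.1° → track 193.9°, groundspeed 261.8 kt
Leg 2: heading 353.8°; drift +6.8° → track 0.6°, groundspeed 213.7 kt
Leg 3: heading 306.7°; drift -1.6° → track 305.1°, groundspeed 203.9 kt
Leg 4: heading 95.3°; drift +5.3° → track 100.6°, groundspeed 275.5 kt
Leg 5: heading 123.1°; drift +1.7° → track 124.8°, groundspeed 282.9 kt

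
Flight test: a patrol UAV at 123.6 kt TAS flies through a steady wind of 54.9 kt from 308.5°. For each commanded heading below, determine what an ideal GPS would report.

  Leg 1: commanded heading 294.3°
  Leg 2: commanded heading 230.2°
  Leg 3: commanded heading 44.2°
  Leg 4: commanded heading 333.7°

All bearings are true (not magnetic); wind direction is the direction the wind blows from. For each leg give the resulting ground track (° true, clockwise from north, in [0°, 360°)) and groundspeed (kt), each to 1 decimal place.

Leg 1: track=283.5°, groundspeed=71.7 kt
Leg 2: track=204.7°, groundspeed=124.7 kt
Leg 3: track=67.1°, groundspeed=140.1 kt
Leg 4: track=351.2°, groundspeed=77.5 kt

Leg 1: heading 294.3°; drift -10.8° → track 283.5°, groundspeed 71.7 kt
Leg 2: heading 230.2°; drift -25.5° → track 204.7°, groundspeed 124.7 kt
Leg 3: heading 44.2°; drift +22.9° → track 67.1°, groundspeed 140.1 kt
Leg 4: heading 333.7°; drift +17.5° → track 351.2°, groundspeed 77.5 kt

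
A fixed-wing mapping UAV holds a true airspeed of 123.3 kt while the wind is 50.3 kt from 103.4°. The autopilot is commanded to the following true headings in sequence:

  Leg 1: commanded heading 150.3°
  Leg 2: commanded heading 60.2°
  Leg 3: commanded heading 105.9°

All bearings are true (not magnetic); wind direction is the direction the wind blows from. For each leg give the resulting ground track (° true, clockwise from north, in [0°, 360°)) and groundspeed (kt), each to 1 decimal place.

Leg 1: track=172.7°, groundspeed=96.2 kt
Leg 2: track=38.5°, groundspeed=93.2 kt
Leg 3: track=107.6°, groundspeed=73.1 kt

Leg 1: heading 150.3°; drift +22.4° → track 172.7°, groundspeed 96.2 kt
Leg 2: heading 60.2°; drift -21.7° → track 38.5°, groundspeed 93.2 kt
Leg 3: heading 105.9°; drift +1.7° → track 107.6°, groundspeed 73.1 kt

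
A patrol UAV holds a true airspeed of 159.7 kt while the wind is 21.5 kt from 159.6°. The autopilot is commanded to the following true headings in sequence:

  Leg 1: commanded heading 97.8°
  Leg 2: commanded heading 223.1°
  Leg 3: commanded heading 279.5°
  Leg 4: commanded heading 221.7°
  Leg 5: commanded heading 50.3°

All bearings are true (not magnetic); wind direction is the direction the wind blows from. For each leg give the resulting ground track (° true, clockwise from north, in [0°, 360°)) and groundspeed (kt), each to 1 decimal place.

Leg 1: track=90.6°, groundspeed=150.7 kt
Leg 2: track=230.4°, groundspeed=151.3 kt
Leg 3: track=285.7°, groundspeed=171.4 kt
Leg 4: track=228.9°, groundspeed=150.8 kt
Leg 5: track=43.4°, groundspeed=168.0 kt

Leg 1: heading 97.8°; drift -7.2° → track 90.6°, groundspeed 150.7 kt
Leg 2: heading 223.1°; drift +7.3° → track 230.4°, groundspeed 151.3 kt
Leg 3: heading 279.5°; drift +6.2° → track 285.7°, groundspeed 171.4 kt
Leg 4: heading 221.7°; drift +7.2° → track 228.9°, groundspeed 150.8 kt
Leg 5: heading 50.3°; drift -6.9° → track 43.4°, groundspeed 168.0 kt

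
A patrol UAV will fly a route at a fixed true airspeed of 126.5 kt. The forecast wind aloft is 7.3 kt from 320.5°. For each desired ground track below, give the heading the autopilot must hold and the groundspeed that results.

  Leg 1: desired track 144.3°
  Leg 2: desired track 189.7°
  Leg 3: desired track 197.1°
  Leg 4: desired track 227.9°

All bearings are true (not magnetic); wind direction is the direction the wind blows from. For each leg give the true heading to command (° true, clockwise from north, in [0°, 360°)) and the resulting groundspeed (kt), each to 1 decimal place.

Leg 1: desired track 144.3°; wind correction +0.2° → command heading 144.5°, groundspeed 133.8 kt
Leg 2: desired track 189.7°; wind correction +2.5° → command heading 192.2°, groundspeed 131.1 kt
Leg 3: desired track 197.1°; wind correction +2.8° → command heading 199.9°, groundspeed 130.4 kt
Leg 4: desired track 227.9°; wind correction +3.3° → command heading 231.2°, groundspeed 126.6 kt

Leg 1: heading=144.5°, groundspeed=133.8 kt
Leg 2: heading=192.2°, groundspeed=131.1 kt
Leg 3: heading=199.9°, groundspeed=130.4 kt
Leg 4: heading=231.2°, groundspeed=126.6 kt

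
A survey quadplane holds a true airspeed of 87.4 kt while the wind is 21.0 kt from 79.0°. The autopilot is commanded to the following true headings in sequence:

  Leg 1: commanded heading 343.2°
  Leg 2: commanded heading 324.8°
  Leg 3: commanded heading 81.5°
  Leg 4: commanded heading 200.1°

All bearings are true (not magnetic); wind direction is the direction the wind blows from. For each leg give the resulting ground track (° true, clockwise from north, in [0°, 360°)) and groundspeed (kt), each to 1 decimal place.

Leg 1: heading 343.2°; drift -13.1° → track 330.1°, groundspeed 91.9 kt
Leg 2: heading 324.8°; drift -11.3° → track 313.5°, groundspeed 97.9 kt
Leg 3: heading 81.5°; drift +0.8° → track 82.3°, groundspeed 66.4 kt
Leg 4: heading 200.1°; drift +10.4° → track 210.5°, groundspeed 99.9 kt

Leg 1: track=330.1°, groundspeed=91.9 kt
Leg 2: track=313.5°, groundspeed=97.9 kt
Leg 3: track=82.3°, groundspeed=66.4 kt
Leg 4: track=210.5°, groundspeed=99.9 kt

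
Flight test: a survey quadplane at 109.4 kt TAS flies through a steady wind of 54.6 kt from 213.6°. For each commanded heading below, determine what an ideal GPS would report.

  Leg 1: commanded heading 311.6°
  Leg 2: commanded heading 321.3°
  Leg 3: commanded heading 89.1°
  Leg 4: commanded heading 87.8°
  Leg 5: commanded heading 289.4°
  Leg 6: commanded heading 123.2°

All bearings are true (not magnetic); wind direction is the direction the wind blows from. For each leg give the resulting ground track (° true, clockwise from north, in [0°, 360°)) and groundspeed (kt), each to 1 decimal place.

Leg 1: track=336.4°, groundspeed=128.9 kt
Leg 2: track=343.7°, groundspeed=136.3 kt
Leg 3: track=71.3°, groundspeed=147.4 kt
Leg 4: track=70.4°, groundspeed=148.1 kt
Leg 5: track=318.3°, groundspeed=109.6 kt
Leg 6: track=96.8°, groundspeed=122.6 kt

Leg 1: heading 311.6°; drift +24.8° → track 336.4°, groundspeed 128.9 kt
Leg 2: heading 321.3°; drift +22.4° → track 343.7°, groundspeed 136.3 kt
Leg 3: heading 89.1°; drift -17.8° → track 71.3°, groundspeed 147.4 kt
Leg 4: heading 87.8°; drift -17.4° → track 70.4°, groundspeed 148.1 kt
Leg 5: heading 289.4°; drift +28.9° → track 318.3°, groundspeed 109.6 kt
Leg 6: heading 123.2°; drift -26.4° → track 96.8°, groundspeed 122.6 kt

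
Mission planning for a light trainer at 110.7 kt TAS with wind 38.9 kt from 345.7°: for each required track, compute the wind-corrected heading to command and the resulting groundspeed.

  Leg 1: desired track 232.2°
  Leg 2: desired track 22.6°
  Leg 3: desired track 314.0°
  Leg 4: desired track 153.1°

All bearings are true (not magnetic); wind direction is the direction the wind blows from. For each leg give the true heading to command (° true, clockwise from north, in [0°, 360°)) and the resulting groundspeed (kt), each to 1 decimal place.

Leg 1: heading=251.0°, groundspeed=120.3 kt
Leg 2: heading=10.4°, groundspeed=77.1 kt
Leg 3: heading=324.6°, groundspeed=75.7 kt
Leg 4: heading=148.7°, groundspeed=148.3 kt

Leg 1: desired track 232.2°; wind correction +18.8° → command heading 251.0°, groundspeed 120.3 kt
Leg 2: desired track 22.6°; wind correction -12.2° → command heading 10.4°, groundspeed 77.1 kt
Leg 3: desired track 314.0°; wind correction +10.6° → command heading 324.6°, groundspeed 75.7 kt
Leg 4: desired track 153.1°; wind correction -4.4° → command heading 148.7°, groundspeed 148.3 kt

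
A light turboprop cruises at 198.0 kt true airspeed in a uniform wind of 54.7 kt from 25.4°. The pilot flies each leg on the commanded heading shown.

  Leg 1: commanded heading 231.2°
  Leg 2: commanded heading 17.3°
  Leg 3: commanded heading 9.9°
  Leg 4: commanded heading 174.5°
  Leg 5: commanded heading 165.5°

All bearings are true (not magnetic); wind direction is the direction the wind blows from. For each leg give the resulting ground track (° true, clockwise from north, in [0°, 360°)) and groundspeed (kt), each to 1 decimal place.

Leg 1: track=225.7°, groundspeed=248.4 kt
Leg 2: track=14.2°, groundspeed=144.1 kt
Leg 3: track=4.2°, groundspeed=146.0 kt
Leg 4: track=181.0°, groundspeed=246.5 kt
Leg 5: track=173.8°, groundspeed=242.5 kt

Leg 1: heading 231.2°; drift -5.5° → track 225.7°, groundspeed 248.4 kt
Leg 2: heading 17.3°; drift -3.1° → track 14.2°, groundspeed 144.1 kt
Leg 3: heading 9.9°; drift -5.7° → track 4.2°, groundspeed 146.0 kt
Leg 4: heading 174.5°; drift +6.5° → track 181.0°, groundspeed 246.5 kt
Leg 5: heading 165.5°; drift +8.3° → track 173.8°, groundspeed 242.5 kt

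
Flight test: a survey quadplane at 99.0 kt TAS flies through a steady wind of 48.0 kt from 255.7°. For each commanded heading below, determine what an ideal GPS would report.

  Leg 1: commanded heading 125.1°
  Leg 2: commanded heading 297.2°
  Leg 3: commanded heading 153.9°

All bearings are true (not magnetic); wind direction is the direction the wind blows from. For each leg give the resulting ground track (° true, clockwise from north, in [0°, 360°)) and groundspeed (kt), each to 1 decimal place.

Leg 1: heading 125.1°; drift -15.6° → track 109.5°, groundspeed 135.2 kt
Leg 2: heading 297.2°; drift +26.8° → track 324.0°, groundspeed 70.6 kt
Leg 3: heading 153.9°; drift -23.4° → track 130.5°, groundspeed 118.5 kt

Leg 1: track=109.5°, groundspeed=135.2 kt
Leg 2: track=324.0°, groundspeed=70.6 kt
Leg 3: track=130.5°, groundspeed=118.5 kt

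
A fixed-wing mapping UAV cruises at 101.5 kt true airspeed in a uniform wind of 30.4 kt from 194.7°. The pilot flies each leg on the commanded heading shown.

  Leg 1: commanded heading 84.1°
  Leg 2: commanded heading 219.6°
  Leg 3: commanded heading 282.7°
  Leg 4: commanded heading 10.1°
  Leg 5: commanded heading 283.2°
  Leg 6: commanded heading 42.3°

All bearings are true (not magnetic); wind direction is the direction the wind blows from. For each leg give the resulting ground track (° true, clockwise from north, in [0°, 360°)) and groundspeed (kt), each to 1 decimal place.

Leg 1: track=69.9°, groundspeed=115.7 kt
Leg 2: track=229.4°, groundspeed=75.0 kt
Leg 3: track=299.5°, groundspeed=104.9 kt
Leg 4: track=11.2°, groundspeed=131.8 kt
Leg 5: track=300.0°, groundspeed=105.2 kt
Leg 6: track=36.0°, groundspeed=129.2 kt

Leg 1: heading 84.1°; drift -14.2° → track 69.9°, groundspeed 115.7 kt
Leg 2: heading 219.6°; drift +9.8° → track 229.4°, groundspeed 75.0 kt
Leg 3: heading 282.7°; drift +16.8° → track 299.5°, groundspeed 104.9 kt
Leg 4: heading 10.1°; drift +1.1° → track 11.2°, groundspeed 131.8 kt
Leg 5: heading 283.2°; drift +16.8° → track 300.0°, groundspeed 105.2 kt
Leg 6: heading 42.3°; drift -6.3° → track 36.0°, groundspeed 129.2 kt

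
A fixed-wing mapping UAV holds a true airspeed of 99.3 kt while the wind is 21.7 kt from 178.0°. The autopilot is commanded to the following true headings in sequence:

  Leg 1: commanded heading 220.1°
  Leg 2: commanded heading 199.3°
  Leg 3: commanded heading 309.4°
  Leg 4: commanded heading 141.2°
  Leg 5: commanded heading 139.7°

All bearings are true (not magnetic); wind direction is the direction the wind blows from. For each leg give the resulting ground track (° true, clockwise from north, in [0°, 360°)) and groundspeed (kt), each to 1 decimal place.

Leg 1: heading 220.1°; drift +9.9° → track 230.0°, groundspeed 84.5 kt
Leg 2: heading 199.3°; drift +5.7° → track 205.0°, groundspeed 79.5 kt
Leg 3: heading 309.4°; drift +8.2° → track 317.6°, groundspeed 114.8 kt
Leg 4: heading 141.2°; drift -9.0° → track 132.2°, groundspeed 82.9 kt
Leg 5: heading 139.7°; drift -9.3° → track 130.4°, groundspeed 83.4 kt

Leg 1: track=230.0°, groundspeed=84.5 kt
Leg 2: track=205.0°, groundspeed=79.5 kt
Leg 3: track=317.6°, groundspeed=114.8 kt
Leg 4: track=132.2°, groundspeed=82.9 kt
Leg 5: track=130.4°, groundspeed=83.4 kt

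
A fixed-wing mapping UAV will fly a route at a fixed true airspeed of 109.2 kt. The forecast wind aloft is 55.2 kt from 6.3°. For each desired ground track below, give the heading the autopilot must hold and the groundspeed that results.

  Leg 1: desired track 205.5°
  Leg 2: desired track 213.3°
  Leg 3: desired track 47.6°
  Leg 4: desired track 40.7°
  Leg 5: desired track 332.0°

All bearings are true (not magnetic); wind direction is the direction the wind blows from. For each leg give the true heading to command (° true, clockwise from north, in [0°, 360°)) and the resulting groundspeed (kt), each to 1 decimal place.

Leg 1: desired track 205.5°; wind correction +9.6° → command heading 215.1°, groundspeed 159.8 kt
Leg 2: desired track 213.3°; wind correction +13.3° → command heading 226.6°, groundspeed 155.5 kt
Leg 3: desired track 47.6°; wind correction -19.5° → command heading 28.1°, groundspeed 61.5 kt
Leg 4: desired track 40.7°; wind correction -16.6° → command heading 24.1°, groundspeed 59.1 kt
Leg 5: desired track 332.0°; wind correction +16.6° → command heading 348.6°, groundspeed 59.1 kt

Leg 1: heading=215.1°, groundspeed=159.8 kt
Leg 2: heading=226.6°, groundspeed=155.5 kt
Leg 3: heading=28.1°, groundspeed=61.5 kt
Leg 4: heading=24.1°, groundspeed=59.1 kt
Leg 5: heading=348.6°, groundspeed=59.1 kt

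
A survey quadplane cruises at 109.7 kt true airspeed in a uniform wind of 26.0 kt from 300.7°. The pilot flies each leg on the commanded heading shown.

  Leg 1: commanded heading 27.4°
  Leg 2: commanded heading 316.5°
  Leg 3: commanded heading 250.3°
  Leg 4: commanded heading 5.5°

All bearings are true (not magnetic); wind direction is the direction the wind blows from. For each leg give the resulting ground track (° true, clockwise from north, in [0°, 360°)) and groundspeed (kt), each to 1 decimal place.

Leg 1: heading 27.4°; drift +13.5° → track 40.9°, groundspeed 111.3 kt
Leg 2: heading 316.5°; drift +4.8° → track 321.3°, groundspeed 85.0 kt
Leg 3: heading 250.3°; drift -12.1° → track 238.2°, groundspeed 95.3 kt
Leg 4: heading 5.5°; drift +13.4° → track 18.9°, groundspeed 101.4 kt

Leg 1: track=40.9°, groundspeed=111.3 kt
Leg 2: track=321.3°, groundspeed=85.0 kt
Leg 3: track=238.2°, groundspeed=95.3 kt
Leg 4: track=18.9°, groundspeed=101.4 kt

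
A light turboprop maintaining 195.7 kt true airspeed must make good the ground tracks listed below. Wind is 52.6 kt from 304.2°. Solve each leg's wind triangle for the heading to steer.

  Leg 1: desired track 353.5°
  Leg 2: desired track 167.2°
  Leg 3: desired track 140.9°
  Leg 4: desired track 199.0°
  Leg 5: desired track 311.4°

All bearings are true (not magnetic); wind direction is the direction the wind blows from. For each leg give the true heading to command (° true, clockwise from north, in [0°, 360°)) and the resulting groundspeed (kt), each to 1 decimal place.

Leg 1: heading=341.7°, groundspeed=157.3 kt
Leg 2: heading=177.8°, groundspeed=230.9 kt
Leg 3: heading=145.3°, groundspeed=245.5 kt
Leg 4: heading=214.0°, groundspeed=202.8 kt
Leg 5: heading=309.5°, groundspeed=143.4 kt

Leg 1: desired track 353.5°; wind correction -11.8° → command heading 341.7°, groundspeed 157.3 kt
Leg 2: desired track 167.2°; wind correction +10.6° → command heading 177.8°, groundspeed 230.9 kt
Leg 3: desired track 140.9°; wind correction +4.4° → command heading 145.3°, groundspeed 245.5 kt
Leg 4: desired track 199.0°; wind correction +15.0° → command heading 214.0°, groundspeed 202.8 kt
Leg 5: desired track 311.4°; wind correction -1.9° → command heading 309.5°, groundspeed 143.4 kt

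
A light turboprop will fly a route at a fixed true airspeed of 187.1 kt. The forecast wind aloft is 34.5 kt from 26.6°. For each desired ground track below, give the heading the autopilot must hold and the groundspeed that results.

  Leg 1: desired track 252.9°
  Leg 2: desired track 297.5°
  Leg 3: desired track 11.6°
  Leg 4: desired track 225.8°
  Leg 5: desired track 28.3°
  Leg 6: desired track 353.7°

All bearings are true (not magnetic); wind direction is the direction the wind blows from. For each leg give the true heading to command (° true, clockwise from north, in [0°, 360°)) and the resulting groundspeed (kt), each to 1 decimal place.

Leg 1: desired track 252.9°; wind correction +7.7° → command heading 260.6°, groundspeed 209.3 kt
Leg 2: desired track 297.5°; wind correction +10.6° → command heading 308.1°, groundspeed 183.4 kt
Leg 3: desired track 11.6°; wind correction +2.7° → command heading 14.3°, groundspeed 153.6 kt
Leg 4: desired track 225.8°; wind correction +3.5° → command heading 229.3°, groundspeed 219.3 kt
Leg 5: desired track 28.3°; wind correction -0.3° → command heading 28.0°, groundspeed 152.6 kt
Leg 6: desired track 353.7°; wind correction +5.7° → command heading 359.4°, groundspeed 157.2 kt

Leg 1: heading=260.6°, groundspeed=209.3 kt
Leg 2: heading=308.1°, groundspeed=183.4 kt
Leg 3: heading=14.3°, groundspeed=153.6 kt
Leg 4: heading=229.3°, groundspeed=219.3 kt
Leg 5: heading=28.0°, groundspeed=152.6 kt
Leg 6: heading=359.4°, groundspeed=157.2 kt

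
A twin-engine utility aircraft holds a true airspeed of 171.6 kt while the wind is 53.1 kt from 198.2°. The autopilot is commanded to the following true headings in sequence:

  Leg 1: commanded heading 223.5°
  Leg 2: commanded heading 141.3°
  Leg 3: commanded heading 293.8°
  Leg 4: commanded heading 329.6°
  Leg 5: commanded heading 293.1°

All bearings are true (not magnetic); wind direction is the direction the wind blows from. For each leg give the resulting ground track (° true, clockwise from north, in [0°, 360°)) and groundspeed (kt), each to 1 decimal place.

Leg 1: heading 223.5°; drift +10.4° → track 233.9°, groundspeed 125.7 kt
Leg 2: heading 141.3°; drift -17.3° → track 124.0°, groundspeed 149.4 kt
Leg 3: heading 293.8°; drift +16.6° → track 310.4°, groundspeed 184.5 kt
Leg 4: heading 329.6°; drift +10.9° → track 340.5°, groundspeed 210.5 kt
Leg 5: heading 293.1°; drift +16.7° → track 309.8°, groundspeed 183.9 kt

Leg 1: track=233.9°, groundspeed=125.7 kt
Leg 2: track=124.0°, groundspeed=149.4 kt
Leg 3: track=310.4°, groundspeed=184.5 kt
Leg 4: track=340.5°, groundspeed=210.5 kt
Leg 5: track=309.8°, groundspeed=183.9 kt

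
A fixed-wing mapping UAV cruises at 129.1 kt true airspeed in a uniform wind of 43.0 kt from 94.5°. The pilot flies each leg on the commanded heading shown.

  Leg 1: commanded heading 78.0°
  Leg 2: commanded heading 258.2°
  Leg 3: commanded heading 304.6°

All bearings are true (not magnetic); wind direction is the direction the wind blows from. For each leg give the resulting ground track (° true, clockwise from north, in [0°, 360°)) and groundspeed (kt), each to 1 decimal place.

Leg 1: heading 78.0°; drift -7.9° → track 70.1°, groundspeed 88.7 kt
Leg 2: heading 258.2°; drift +4.1° → track 262.3°, groundspeed 170.8 kt
Leg 3: heading 304.6°; drift -7.4° → track 297.2°, groundspeed 167.7 kt

Leg 1: track=70.1°, groundspeed=88.7 kt
Leg 2: track=262.3°, groundspeed=170.8 kt
Leg 3: track=297.2°, groundspeed=167.7 kt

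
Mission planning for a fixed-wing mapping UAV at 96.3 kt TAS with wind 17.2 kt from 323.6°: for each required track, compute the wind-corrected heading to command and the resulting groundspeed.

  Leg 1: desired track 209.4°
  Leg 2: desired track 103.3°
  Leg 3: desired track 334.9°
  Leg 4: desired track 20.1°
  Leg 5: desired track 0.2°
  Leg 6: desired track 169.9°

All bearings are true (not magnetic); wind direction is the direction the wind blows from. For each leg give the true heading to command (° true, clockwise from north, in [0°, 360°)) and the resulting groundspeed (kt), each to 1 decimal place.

Leg 1: desired track 209.4°; wind correction +9.4° → command heading 218.8°, groundspeed 102.1 kt
Leg 2: desired track 103.3°; wind correction -6.6° → command heading 96.7°, groundspeed 108.8 kt
Leg 3: desired track 334.9°; wind correction -2.0° → command heading 332.9°, groundspeed 79.4 kt
Leg 4: desired track 20.1°; wind correction -8.6° → command heading 11.5°, groundspeed 85.7 kt
Leg 5: desired track 0.2°; wind correction -6.1° → command heading 354.1°, groundspeed 81.9 kt
Leg 6: desired track 169.9°; wind correction +4.5° → command heading 174.4°, groundspeed 111.4 kt

Leg 1: heading=218.8°, groundspeed=102.1 kt
Leg 2: heading=96.7°, groundspeed=108.8 kt
Leg 3: heading=332.9°, groundspeed=79.4 kt
Leg 4: heading=11.5°, groundspeed=85.7 kt
Leg 5: heading=354.1°, groundspeed=81.9 kt
Leg 6: heading=174.4°, groundspeed=111.4 kt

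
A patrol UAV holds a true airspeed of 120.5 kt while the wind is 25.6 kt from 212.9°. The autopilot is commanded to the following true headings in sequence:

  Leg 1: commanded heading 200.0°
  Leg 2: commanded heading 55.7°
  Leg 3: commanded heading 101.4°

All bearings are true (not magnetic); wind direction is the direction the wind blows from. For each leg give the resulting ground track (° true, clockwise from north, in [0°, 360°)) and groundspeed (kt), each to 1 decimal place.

Leg 1: track=196.6°, groundspeed=95.7 kt
Leg 2: track=51.8°, groundspeed=144.4 kt
Leg 3: track=91.0°, groundspeed=132.0 kt

Leg 1: heading 200.0°; drift -3.4° → track 196.6°, groundspeed 95.7 kt
Leg 2: heading 55.7°; drift -3.9° → track 51.8°, groundspeed 144.4 kt
Leg 3: heading 101.4°; drift -10.4° → track 91.0°, groundspeed 132.0 kt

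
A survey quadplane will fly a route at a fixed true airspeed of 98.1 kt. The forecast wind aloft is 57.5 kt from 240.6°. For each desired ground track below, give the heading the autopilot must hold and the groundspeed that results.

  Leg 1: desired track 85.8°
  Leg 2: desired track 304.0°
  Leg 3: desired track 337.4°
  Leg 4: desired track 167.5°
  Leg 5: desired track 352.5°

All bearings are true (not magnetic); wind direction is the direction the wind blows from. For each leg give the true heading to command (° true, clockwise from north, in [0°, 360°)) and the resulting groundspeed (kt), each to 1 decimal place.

Leg 1: desired track 85.8°; wind correction +14.5° → command heading 100.3°, groundspeed 147.0 kt
Leg 2: desired track 304.0°; wind correction -31.6° → command heading 272.4°, groundspeed 57.8 kt
Leg 3: desired track 337.4°; wind correction -35.6° → command heading 301.8°, groundspeed 86.6 kt
Leg 4: desired track 167.5°; wind correction +34.1° → command heading 201.6°, groundspeed 64.5 kt
Leg 5: desired track 352.5°; wind correction -32.9° → command heading 319.6°, groundspeed 103.8 kt

Leg 1: heading=100.3°, groundspeed=147.0 kt
Leg 2: heading=272.4°, groundspeed=57.8 kt
Leg 3: heading=301.8°, groundspeed=86.6 kt
Leg 4: heading=201.6°, groundspeed=64.5 kt
Leg 5: heading=319.6°, groundspeed=103.8 kt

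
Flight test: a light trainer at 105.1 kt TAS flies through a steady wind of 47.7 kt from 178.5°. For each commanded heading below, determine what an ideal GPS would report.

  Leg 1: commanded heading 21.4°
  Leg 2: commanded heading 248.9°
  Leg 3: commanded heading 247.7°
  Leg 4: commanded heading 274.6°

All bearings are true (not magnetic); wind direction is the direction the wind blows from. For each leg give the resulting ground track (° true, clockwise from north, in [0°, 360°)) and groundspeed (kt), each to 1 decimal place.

Leg 1: heading 21.4°; drift -7.1° → track 14.3°, groundspeed 150.2 kt
Leg 2: heading 248.9°; drift +26.8° → track 275.7°, groundspeed 99.8 kt
Leg 3: heading 247.7°; drift +26.8° → track 274.5°, groundspeed 98.8 kt
Leg 4: heading 274.6°; drift +23.3° → track 297.9°, groundspeed 119.9 kt

Leg 1: track=14.3°, groundspeed=150.2 kt
Leg 2: track=275.7°, groundspeed=99.8 kt
Leg 3: track=274.5°, groundspeed=98.8 kt
Leg 4: track=297.9°, groundspeed=119.9 kt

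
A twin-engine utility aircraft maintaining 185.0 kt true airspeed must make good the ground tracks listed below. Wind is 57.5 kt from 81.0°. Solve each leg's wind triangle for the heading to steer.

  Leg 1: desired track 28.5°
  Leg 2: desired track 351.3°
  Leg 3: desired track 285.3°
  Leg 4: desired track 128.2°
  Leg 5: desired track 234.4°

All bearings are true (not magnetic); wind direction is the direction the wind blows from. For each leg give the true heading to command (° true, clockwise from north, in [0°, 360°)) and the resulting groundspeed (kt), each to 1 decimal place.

Leg 1: desired track 28.5°; wind correction +14.3° → command heading 42.8°, groundspeed 144.3 kt
Leg 2: desired track 351.3°; wind correction +18.1° → command heading 9.4°, groundspeed 175.5 kt
Leg 3: desired track 285.3°; wind correction +7.3° → command heading 292.6°, groundspeed 235.9 kt
Leg 4: desired track 128.2°; wind correction -13.2° → command heading 115.0°, groundspeed 141.1 kt
Leg 5: desired track 234.4°; wind correction -8.0° → command heading 226.4°, groundspeed 234.6 kt

Leg 1: heading=42.8°, groundspeed=144.3 kt
Leg 2: heading=9.4°, groundspeed=175.5 kt
Leg 3: heading=292.6°, groundspeed=235.9 kt
Leg 4: heading=115.0°, groundspeed=141.1 kt
Leg 5: heading=226.4°, groundspeed=234.6 kt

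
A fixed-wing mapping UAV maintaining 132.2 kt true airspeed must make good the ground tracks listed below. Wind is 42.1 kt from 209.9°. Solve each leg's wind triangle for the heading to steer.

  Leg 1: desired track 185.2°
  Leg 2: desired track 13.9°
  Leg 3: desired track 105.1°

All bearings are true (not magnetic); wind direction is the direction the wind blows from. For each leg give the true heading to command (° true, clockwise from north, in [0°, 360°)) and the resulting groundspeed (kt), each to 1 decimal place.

Leg 1: heading=192.8°, groundspeed=92.8 kt
Leg 2: heading=8.9°, groundspeed=172.2 kt
Leg 3: heading=123.0°, groundspeed=136.5 kt

Leg 1: desired track 185.2°; wind correction +7.6° → command heading 192.8°, groundspeed 92.8 kt
Leg 2: desired track 13.9°; wind correction -5.0° → command heading 8.9°, groundspeed 172.2 kt
Leg 3: desired track 105.1°; wind correction +17.9° → command heading 123.0°, groundspeed 136.5 kt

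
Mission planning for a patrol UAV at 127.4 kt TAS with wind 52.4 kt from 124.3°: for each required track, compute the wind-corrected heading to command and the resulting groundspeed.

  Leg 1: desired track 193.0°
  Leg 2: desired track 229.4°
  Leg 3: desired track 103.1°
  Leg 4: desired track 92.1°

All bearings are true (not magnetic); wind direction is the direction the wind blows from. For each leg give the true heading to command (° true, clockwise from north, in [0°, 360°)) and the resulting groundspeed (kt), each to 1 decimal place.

Leg 1: heading=170.5°, groundspeed=98.6 kt
Leg 2: heading=206.0°, groundspeed=130.6 kt
Leg 3: heading=111.7°, groundspeed=77.1 kt
Leg 4: heading=104.8°, groundspeed=80.0 kt

Leg 1: desired track 193.0°; wind correction -22.5° → command heading 170.5°, groundspeed 98.6 kt
Leg 2: desired track 229.4°; wind correction -23.4° → command heading 206.0°, groundspeed 130.6 kt
Leg 3: desired track 103.1°; wind correction +8.6° → command heading 111.7°, groundspeed 77.1 kt
Leg 4: desired track 92.1°; wind correction +12.7° → command heading 104.8°, groundspeed 80.0 kt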